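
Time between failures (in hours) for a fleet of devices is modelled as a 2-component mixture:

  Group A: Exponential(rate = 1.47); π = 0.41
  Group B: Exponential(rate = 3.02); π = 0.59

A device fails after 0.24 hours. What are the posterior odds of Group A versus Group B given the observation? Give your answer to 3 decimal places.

Posterior odds = (π_i f_i(x)) / (π_j f_j(x)); the normalising sum cancels.
Exponential densities:
  p_A = 1.47·e^(−1.47·0.24) = 1.47·e^(−0.3528) = 1.033
  p_B = 3.02·e^(−3.02·0.24) = 3.02·e^(−0.7248) = 1.46295
Posterior odds = (π_A·p_A) / (π_B·p_B) = (0.41·1.033) / (0.59·1.46295) = 0.423528 / 0.863142 ≈ 0.491

0.491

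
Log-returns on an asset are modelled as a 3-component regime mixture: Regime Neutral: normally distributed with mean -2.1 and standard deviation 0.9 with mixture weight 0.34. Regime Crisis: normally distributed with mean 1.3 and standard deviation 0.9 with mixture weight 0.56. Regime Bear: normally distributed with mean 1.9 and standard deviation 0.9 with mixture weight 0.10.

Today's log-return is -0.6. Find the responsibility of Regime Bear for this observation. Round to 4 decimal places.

By Bayes' theorem, P(k | x) = w_k f_k(x) / Σ_j w_j f_j(x).
Normal densities:
  f_Neutral = 0.11053
  f_Crisis = 0.0477406
  f_Bear = 0.00935726
Multiply by the mixture weights:
  w_Neutral·f_Neutral = 0.34 × 0.11053 = 0.0375803
  w_Crisis·f_Crisis = 0.56 × 0.0477406 = 0.0267347
  w_Bear·f_Bear = 0.10 × 0.00935726 = 0.000935726
Normaliser: 0.0375803 + 0.0267347 + 0.000935726 = 0.0652507
Responsibility of Regime Bear: 0.000935726 / 0.0652507 ≈ 0.0143

0.0143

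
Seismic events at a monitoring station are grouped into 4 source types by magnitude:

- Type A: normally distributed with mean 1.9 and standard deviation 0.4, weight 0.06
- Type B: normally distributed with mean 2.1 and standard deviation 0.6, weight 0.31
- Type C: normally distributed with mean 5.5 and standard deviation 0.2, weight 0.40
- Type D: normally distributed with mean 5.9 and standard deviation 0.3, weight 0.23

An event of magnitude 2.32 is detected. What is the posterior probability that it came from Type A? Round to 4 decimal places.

By Bayes' theorem, P(k | x) = π_k f_k(x) / Σ_j π_j f_j(x).
Component likelihoods at x = 2.32:
  L_A = 0.574705
  L_B = 0.621677
  L_C = 2.52863e-55
  L_D = 1.58875e-31
Weight by the priors:
  π_A·L_A = 0.06 × 0.574705 = 0.0344823
  π_B·L_B = 0.31 × 0.621677 = 0.19272
  π_C·L_C = 0.40 × 2.52863e-55 = 1.01145e-55
  π_D·L_D = 0.23 × 1.58875e-31 = 3.65413e-32
Normaliser: 0.0344823 + 0.19272 + 1.01145e-55 + 3.65413e-32 = 0.227202
So the posterior for Type A is 0.0344823 / 0.227202 ≈ 0.1518.

0.1518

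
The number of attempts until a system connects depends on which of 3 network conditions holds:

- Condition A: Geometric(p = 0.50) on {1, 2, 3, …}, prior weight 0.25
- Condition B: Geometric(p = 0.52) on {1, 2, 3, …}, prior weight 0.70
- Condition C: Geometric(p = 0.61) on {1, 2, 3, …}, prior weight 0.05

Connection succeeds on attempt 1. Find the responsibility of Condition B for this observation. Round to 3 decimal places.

By Bayes' theorem, P(k | x) = P(Z=k) f_k(x) / Σ_j P(Z=j) f_j(x).
Geometric probabilities:
  L_A = 0.50·(1−0.50)^0 = 0.50·1 = 0.5
  L_B = 0.52·(1−0.52)^0 = 0.52·1 = 0.52
  L_C = 0.61·(1−0.61)^0 = 0.61·1 = 0.61
Multiply by the mixture weights:
  P(Z=A)·L_A = 0.25 × 0.5 = 0.125
  P(Z=B)·L_B = 0.70 × 0.52 = 0.364
  P(Z=C)·L_C = 0.05 × 0.61 = 0.0305
Evidence: 0.125 + 0.364 + 0.0305 = 0.5195
P(Condition B | x) ≈ 0.701

0.701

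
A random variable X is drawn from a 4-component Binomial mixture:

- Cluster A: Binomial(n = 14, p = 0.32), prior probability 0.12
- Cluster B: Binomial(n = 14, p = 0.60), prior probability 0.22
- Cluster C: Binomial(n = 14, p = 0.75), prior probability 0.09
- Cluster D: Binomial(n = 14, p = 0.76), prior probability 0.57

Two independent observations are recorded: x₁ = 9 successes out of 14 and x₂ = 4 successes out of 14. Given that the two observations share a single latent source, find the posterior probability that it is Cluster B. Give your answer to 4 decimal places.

P(component k | x) = P(Z=k)·f_k(x) / marginal(x), where marginal(x) = Σ_j P(Z=j)·f_j(x).
Since both observations come from the same component, the likelihood for component k is f_k(x₁)·f_k(x₂).
  p_A = [C(14,9)·0.32^9·0.68^5 = 2002·3.51844e-05·0.145393 = 0.0102414] × [0.221883] = 0.00227238
  p_B = [C(14,9)·0.60^9·0.40^5 = 2002·0.0100777·0.01024 = 0.206598] × [0.0136031] = 0.00281038
  p_C = [C(14,9)·0.75^9·0.25^5 = 2002·0.0750847·0.000976562 = 0.146796] × [0.00030205] = 4.43399e-05
  p_D = [C(14,9)·0.76^9·0.24^5 = 2002·0.0845906·0.000796262 = 0.134847] × [0.000211739] = 2.85525e-05
Prior × likelihood for each component:
  P(Z=A)·p_A = 0.12 × 0.00227238 = 0.000272686
  P(Z=B)·p_B = 0.22 × 0.00281038 = 0.000618283
  P(Z=C)·p_C = 0.09 × 4.43399e-05 = 3.99059e-06
  P(Z=D)·p_D = 0.57 × 2.85525e-05 = 1.62749e-05
Sum: 0.000272686 + 0.000618283 + 3.99059e-06 + 1.62749e-05 = 0.000911234
Responsibility of Cluster B: 0.000618283 / 0.000911234 ≈ 0.6785

0.6785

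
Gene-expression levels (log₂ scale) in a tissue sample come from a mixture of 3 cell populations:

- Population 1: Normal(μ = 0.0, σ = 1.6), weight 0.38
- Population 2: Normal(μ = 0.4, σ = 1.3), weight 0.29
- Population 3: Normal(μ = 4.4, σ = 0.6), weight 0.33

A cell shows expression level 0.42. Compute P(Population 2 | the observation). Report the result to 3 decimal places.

0.493

The responsibility of component k is π_k f_k(x) divided by Σ_j π_j f_j(x).
Evaluate each component's likelihood at the observed value:
  f_1 = 0.240895
  f_2 = 0.306842
  f_3 = 1.8537e-10
Unnormalised posteriors:
  π_1·f_1 = 0.38 × 0.240895 = 0.09154
  π_2·f_2 = 0.29 × 0.306842 = 0.0889843
  π_3·f_3 = 0.33 × 1.8537e-10 = 6.1172e-11
Denominator: 0.09154 + 0.0889843 + 6.1172e-11 = 0.180524
Responsibility of Population 2: 0.0889843 / 0.180524 ≈ 0.493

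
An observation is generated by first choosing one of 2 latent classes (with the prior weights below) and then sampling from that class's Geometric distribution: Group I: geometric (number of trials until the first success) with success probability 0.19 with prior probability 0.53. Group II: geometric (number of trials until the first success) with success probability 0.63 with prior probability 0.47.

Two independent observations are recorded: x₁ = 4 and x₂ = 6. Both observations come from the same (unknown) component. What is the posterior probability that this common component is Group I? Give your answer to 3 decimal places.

0.982

By Bayes' theorem, P(k | x) = P(Z=k) f_k(x) / Σ_j P(Z=j) f_j(x).
Since both observations come from the same component, the likelihood for component k is f_k(x₁)·f_k(x₂).
  f_I = [0.100974] × [0.0662489] = 0.0066894
  f_II = [0.0319114] × [0.00436867] = 0.00013941
Multiply by the mixture weights:
  P(Z=I)·f_I = 0.53 × 0.0066894 = 0.00354538
  P(Z=II)·f_II = 0.47 × 0.00013941 = 6.55228e-05
Denominator: 0.00354538 + 6.55228e-05 = 0.00361091
So the posterior for Group I is 0.00354538 / 0.00361091 ≈ 0.982.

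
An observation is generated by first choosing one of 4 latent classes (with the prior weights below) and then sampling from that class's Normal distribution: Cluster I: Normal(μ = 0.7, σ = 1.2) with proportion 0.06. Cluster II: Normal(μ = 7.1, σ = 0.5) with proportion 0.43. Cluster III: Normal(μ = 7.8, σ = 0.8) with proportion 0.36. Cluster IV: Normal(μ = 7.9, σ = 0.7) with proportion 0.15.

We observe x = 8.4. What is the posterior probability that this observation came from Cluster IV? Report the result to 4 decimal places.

Apply Bayes' rule: the posterior for each component is proportional to its prior times its likelihood at x.
Evaluate each component's likelihood at the observed value:
  f_I = 3.81059e-10
  f_II = 0.0271659
  f_III = 0.376422
  f_IV = 0.441593
Unnormalised posteriors:
  P(Z=I)·f_I = 0.06 × 3.81059e-10 = 2.28636e-11
  P(Z=II)·f_II = 0.43 × 0.0271659 = 0.0116814
  P(Z=III)·f_III = 0.36 × 0.376422 = 0.135512
  P(Z=IV)·f_IV = 0.15 × 0.441593 = 0.066239
Marginal: 2.28636e-11 + 0.0116814 + 0.135512 + 0.066239 = 0.213432
P(Cluster IV | data) ≈ 0.3104

0.3104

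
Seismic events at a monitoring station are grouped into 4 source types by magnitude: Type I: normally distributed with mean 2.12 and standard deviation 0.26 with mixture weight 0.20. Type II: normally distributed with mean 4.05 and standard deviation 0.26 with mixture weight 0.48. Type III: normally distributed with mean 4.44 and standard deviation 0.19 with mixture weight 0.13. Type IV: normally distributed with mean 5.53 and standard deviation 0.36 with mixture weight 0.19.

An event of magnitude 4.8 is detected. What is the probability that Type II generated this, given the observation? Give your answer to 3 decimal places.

The responsibility of component k is P(Z=k) f_k(x) divided by Σ_j P(Z=j) f_j(x).
Evaluate each component's likelihood at the observed value:
  f_I = (1/(0.26·√(2π)))·exp(−(4.8−2.12)²/(2·0.26²)) = 1.534393·exp(-53.12426) = 1.30126e-23
  f_II = (1/(0.26·√(2π)))·exp(−(4.8−4.05)²/(2·0.26²)) = 1.534393·exp(-4.16050) = 0.0239361
  f_III = (1/(0.19·√(2π)))·exp(−(4.8−4.44)²/(2·0.19²)) = 2.099696·exp(-1.79501) = 0.348812
  f_IV = (1/(0.36·√(2π)))·exp(−(4.8−5.53)²/(2·0.36²)) = 1.108173·exp(-2.05594) = 0.141815
Weight by the priors:
  P(Z=I)·f_I = 0.20 × 1.30126e-23 = 2.60252e-24
  P(Z=II)·f_II = 0.48 × 0.0239361 = 0.0114893
  P(Z=III)·f_III = 0.13 × 0.348812 = 0.0453456
  P(Z=IV)·f_IV = 0.19 × 0.141815 = 0.0269449
Sum: 2.60252e-24 + 0.0114893 + 0.0453456 + 0.0269449 = 0.0837799
P(Type II | 4.8) = 0.0114893 / 0.0837799 ≈ 0.137

0.137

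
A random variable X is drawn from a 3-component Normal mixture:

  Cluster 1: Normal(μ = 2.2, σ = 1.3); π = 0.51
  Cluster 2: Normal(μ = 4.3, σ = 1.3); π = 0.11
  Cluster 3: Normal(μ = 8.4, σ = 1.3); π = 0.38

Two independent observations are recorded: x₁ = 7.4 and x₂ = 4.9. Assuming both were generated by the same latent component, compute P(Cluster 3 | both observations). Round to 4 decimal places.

0.5661

Apply Bayes' rule: the posterior for each component is proportional to its prior times its likelihood at x.
Since both observations come from the same component, the likelihood for component k is f_k(x₁)·f_k(x₂).
  f_1 = [(1/(1.3·√(2π)))·exp(−(7.4−2.2)²/(2·1.3²)) = 0.306879·exp(-8.00000) = 0.000102946] × [0.0355041] = 3.65502e-06
  f_2 = [(1/(1.3·√(2π)))·exp(−(7.4−4.3)²/(2·1.3²)) = 0.306879·exp(-2.84320) = 0.0178724] × [0.275874] = 0.00493053
  f_3 = [(1/(1.3·√(2π)))·exp(−(7.4−8.4)²/(2·1.3²)) = 0.306879·exp(-0.29586) = 0.228285] × [0.00818409] = 0.0018683
Prior × likelihood for each component:
  P(Z=1)·f_1 = 0.51 × 3.65502e-06 = 1.86406e-06
  P(Z=2)·f_2 = 0.11 × 0.00493053 = 0.000542358
  P(Z=3)·f_3 = 0.38 × 0.0018683 = 0.000709956
Sum: 1.86406e-06 + 0.000542358 + 0.000709956 = 0.00125418
Responsibility of Cluster 3: 0.000709956 / 0.00125418 ≈ 0.5661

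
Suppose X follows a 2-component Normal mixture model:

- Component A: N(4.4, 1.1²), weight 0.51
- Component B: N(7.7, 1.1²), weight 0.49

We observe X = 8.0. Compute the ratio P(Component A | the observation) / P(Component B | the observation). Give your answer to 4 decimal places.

0.0051

Only the two components matter; the odds are (w_i f_i(x)) / (w_j f_j(x)).
Component likelihoods at x = 8.0:
  f_A = 0.00171281
  f_B = 0.349435
0.000873533 / 0.171223 ≈ 0.0051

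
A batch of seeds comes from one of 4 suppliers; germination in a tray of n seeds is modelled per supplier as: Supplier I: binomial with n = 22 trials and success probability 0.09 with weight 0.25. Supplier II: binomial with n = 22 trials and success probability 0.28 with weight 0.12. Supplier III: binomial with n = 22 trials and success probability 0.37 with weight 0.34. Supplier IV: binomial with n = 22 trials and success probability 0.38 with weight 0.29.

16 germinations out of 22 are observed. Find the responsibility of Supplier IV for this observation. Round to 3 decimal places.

The responsibility of component k is π_k f_k(x) divided by Σ_j π_j f_j(x).
Component likelihoods at x = 16 germinations out of 22:
  L_I = C(22,16)·0.09^16·0.91^6 = 74613·1.85302e-17·0.567869 = 7.85133e-13
  L_II = C(22,16)·0.28^16·0.72^6 = 74613·1.42734e-09·0.139314 = 1.48367e-05
  L_III = C(22,16)·0.37^16·0.63^6 = 74613·1.23375e-07·0.0625235 = 0.000575553
  L_IV = C(22,16)·0.38^16·0.62^6 = 74613·1.89033e-07·0.0568002 = 0.000801129
Multiply by the mixture weights:
  π_I·L_I = 0.25 × 7.85133e-13 = 1.96283e-13
  π_II·L_II = 0.12 × 1.48367e-05 = 1.78041e-06
  π_III·L_III = 0.34 × 0.000575553 = 0.000195688
  π_IV·L_IV = 0.29 × 0.000801129 = 0.000232327
Sum: 1.96283e-13 + 1.78041e-06 + 0.000195688 + 0.000232327 = 0.000429796
P(Supplier IV | the observation) ≈ 0.541

0.541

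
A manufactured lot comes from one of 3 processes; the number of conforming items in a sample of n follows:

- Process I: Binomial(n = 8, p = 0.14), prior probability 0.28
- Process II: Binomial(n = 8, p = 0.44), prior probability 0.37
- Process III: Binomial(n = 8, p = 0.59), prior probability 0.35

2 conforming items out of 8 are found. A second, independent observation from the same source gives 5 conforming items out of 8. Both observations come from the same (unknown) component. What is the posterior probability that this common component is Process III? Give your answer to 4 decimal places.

P(component k | x) = π_k·f_k(x) / marginal(x), where marginal(x) = Σ_j π_j·f_j(x).
Since both observations come from the same component, the likelihood for component k is f_k(x₁)·f_k(x₂).
  p_I = [C(8,2)·0.14^2·0.86^6 = 28·0.0196·0.404567 = 0.222026] × [0.00191568] = 0.000425332
  p_II = [C(8,2)·0.44^2·0.56^6 = 28·0.1936·0.030841 = 0.167183] × [0.162187] = 0.0271148
  p_III = [C(8,2)·0.59^2·0.41^6 = 28·0.3481·0.0047501 = 0.0462983] × [0.27593] = 0.0127751
Multiply by the mixture weights:
  π_I·p_I = 0.28 × 0.000425332 = 0.000119093
  π_II·p_II = 0.37 × 0.0271148 = 0.0100325
  π_III·p_III = 0.35 × 0.0127751 = 0.00447129
Denominator: 0.000119093 + 0.0100325 + 0.00447129 = 0.0146229
P(Process III | x₁, x₂) ≈ 0.3058

0.3058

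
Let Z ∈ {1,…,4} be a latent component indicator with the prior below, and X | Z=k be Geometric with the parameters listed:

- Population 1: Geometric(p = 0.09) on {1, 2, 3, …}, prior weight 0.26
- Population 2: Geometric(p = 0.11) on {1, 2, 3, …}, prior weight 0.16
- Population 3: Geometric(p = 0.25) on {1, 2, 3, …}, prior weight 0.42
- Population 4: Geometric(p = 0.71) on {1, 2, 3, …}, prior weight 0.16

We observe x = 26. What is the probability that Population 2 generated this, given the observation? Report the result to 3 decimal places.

0.294

P(component k | x) = P(Z=k)·f_k(x) / marginal(x), where marginal(x) = Σ_j P(Z=j)·f_j(x).
Component likelihoods at x = 26:
  p_1 = 0.00851682
  p_2 = 0.00597232
  p_3 = 0.000188136
  p_4 = 2.57756e-14
Unnormalised posteriors:
  P(Z=1)·p_1 = 0.26 × 0.00851682 = 0.00221437
  P(Z=2)·p_2 = 0.16 × 0.00597232 = 0.000955571
  P(Z=3)·p_3 = 0.42 × 0.000188136 = 7.90171e-05
  P(Z=4)·p_4 = 0.16 × 2.57756e-14 = 4.12409e-15
Normaliser: 0.00221437 + 0.000955571 + 7.90171e-05 + 4.12409e-15 = 0.00324896
Responsibility of Population 2: 0.000955571 / 0.00324896 ≈ 0.294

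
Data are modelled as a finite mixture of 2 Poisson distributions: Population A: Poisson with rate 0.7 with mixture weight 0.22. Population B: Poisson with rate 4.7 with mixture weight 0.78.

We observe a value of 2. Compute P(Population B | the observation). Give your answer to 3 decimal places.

By Bayes' theorem, P(k | x) = w_k f_k(x) / Σ_j w_j f_j(x).
Component likelihoods at x = 2:
  f_A = 0.121663
  f_B = 0.100457
Prior × likelihood for each component:
  w_A·f_A = 0.22 × 0.121663 = 0.0267659
  w_B·f_B = 0.78 × 0.100457 = 0.0783567
Sum: 0.0267659 + 0.0783567 = 0.105123
Responsibility of Population B: 0.0783567 / 0.105123 ≈ 0.745

0.745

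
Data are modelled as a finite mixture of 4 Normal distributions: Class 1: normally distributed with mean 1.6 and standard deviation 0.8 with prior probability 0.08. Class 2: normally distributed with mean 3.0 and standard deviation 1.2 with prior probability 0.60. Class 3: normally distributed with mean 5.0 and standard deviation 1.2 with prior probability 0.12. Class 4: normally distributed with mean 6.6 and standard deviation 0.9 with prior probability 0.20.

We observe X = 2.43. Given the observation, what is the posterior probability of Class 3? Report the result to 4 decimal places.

By Bayes' theorem, P(k | x) = P(Z=k) f_k(x) / Σ_j P(Z=j) f_j(x).
Evaluate each component's likelihood at the observed value:
  f_1 = (1/(0.8·√(2π)))·exp(−(2.43−1.6)²/(2·0.8²)) = 0.498678·exp(-0.53820) = 0.291126
  f_2 = (1/(1.2·√(2π)))·exp(−(2.43−3.0)²/(2·1.2²)) = 0.332452·exp(-0.11281) = 0.296985
  f_3 = (1/(1.2·√(2π)))·exp(−(2.43−5.0)²/(2·1.2²)) = 0.332452·exp(-2.29337) = 0.033553
  f_4 = (1/(0.9·√(2π)))·exp(−(2.43−6.6)²/(2·0.9²)) = 0.443269·exp(-10.73389) = 9.66048e-06
Multiply by the mixture weights:
  P(Z=1)·f_1 = 0.08 × 0.291126 = 0.0232901
  P(Z=2)·f_2 = 0.60 × 0.296985 = 0.178191
  P(Z=3)·f_3 = 0.12 × 0.033553 = 0.00402636
  P(Z=4)·f_4 = 0.20 × 9.66048e-06 = 1.9321e-06
Marginal: 0.0232901 + 0.178191 + 0.00402636 + 1.9321e-06 = 0.20551
P(Class 3 | data) ≈ 0.0196

0.0196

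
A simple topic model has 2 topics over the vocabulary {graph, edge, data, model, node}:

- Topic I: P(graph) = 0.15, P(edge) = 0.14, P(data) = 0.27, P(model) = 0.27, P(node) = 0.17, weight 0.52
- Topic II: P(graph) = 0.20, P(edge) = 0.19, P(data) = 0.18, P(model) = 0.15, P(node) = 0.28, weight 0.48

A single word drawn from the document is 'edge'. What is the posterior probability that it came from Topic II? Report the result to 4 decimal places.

0.5561

Posterior ∝ prior × likelihood, so P(k | x) ∝ w_k f_k(x); normalise over all components.
Evaluate each component's likelihood at the observed value:
  p_I = 0.14
  p_II = 0.19
Unnormalised posteriors:
  w_I·p_I = 0.52 × 0.14 = 0.0728
  w_II·p_II = 0.48 × 0.19 = 0.0912
Normaliser: 0.0728 + 0.0912 = 0.164
Responsibility of Topic II: 0.0912 / 0.164 ≈ 0.5561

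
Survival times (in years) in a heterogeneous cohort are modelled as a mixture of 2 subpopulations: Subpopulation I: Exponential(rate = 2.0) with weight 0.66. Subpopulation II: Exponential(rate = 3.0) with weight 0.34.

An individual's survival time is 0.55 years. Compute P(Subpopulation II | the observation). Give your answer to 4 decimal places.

P(component k | x) = w_k·f_k(x) / marginal(x), where marginal(x) = Σ_j w_j·f_j(x).
Evaluate each component's likelihood at the observed value:
  p_I = 0.665742
  p_II = 0.57615
Multiply by the mixture weights:
  w_I·p_I = 0.66 × 0.665742 = 0.43939
  w_II·p_II = 0.34 × 0.57615 = 0.195891
Evidence: 0.43939 + 0.195891 = 0.635281
P(Subpopulation II | x) = 0.195891 / 0.635281 ≈ 0.3084

0.3084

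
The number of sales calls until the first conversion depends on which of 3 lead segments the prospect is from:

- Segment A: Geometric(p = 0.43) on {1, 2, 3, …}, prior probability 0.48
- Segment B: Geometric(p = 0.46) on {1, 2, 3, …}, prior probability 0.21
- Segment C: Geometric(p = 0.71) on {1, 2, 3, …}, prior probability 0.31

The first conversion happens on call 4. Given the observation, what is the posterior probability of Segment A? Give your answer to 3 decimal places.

0.650

Posterior ∝ prior × likelihood, so P(k | x) ∝ π_k f_k(x); normalise over all components.
Evaluate each component's likelihood at the observed value:
  L_A = 0.43·(1−0.43)^3 = 0.43·0.185193 = 0.079633
  L_B = 0.46·(1−0.46)^3 = 0.46·0.157464 = 0.0724334
  L_C = 0.71·(1−0.71)^3 = 0.71·0.024389 = 0.0173162
Prior × likelihood for each component:
  π_A·L_A = 0.48 × 0.079633 = 0.0382238
  π_B·L_B = 0.21 × 0.0724334 = 0.015211
  π_C·L_C = 0.31 × 0.0173162 = 0.00536802
Evidence: 0.0382238 + 0.015211 + 0.00536802 = 0.0588029
P(Segment A | data) ≈ 0.650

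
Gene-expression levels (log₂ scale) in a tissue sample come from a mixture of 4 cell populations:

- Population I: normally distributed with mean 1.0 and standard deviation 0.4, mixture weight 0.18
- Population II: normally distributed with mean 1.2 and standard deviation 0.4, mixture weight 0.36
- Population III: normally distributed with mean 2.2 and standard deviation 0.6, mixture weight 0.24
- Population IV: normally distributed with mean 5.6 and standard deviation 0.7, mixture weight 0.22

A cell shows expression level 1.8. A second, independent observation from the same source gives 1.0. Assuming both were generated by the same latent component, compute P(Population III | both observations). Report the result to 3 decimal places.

0.083

P(component k | x) = π_k·f_k(x) / marginal(x), where marginal(x) = Σ_j π_j·f_j(x).
Since both observations come from the same component, the likelihood for component k is f_k(x₁)·f_k(x₂).
  f_I = [0.134977] × [0.997356] = 0.13462
  f_II = [0.323794] × [0.880163] = 0.284992
  f_III = [0.532413] × [0.0899849] = 0.0479092
  f_IV = [2.27309e-07] × [2.39109e-10] = 5.43516e-17
Unnormalised posteriors:
  π_I·f_I = 0.18 × 0.13462 = 0.0242317
  π_II·f_II = 0.36 × 0.284992 = 0.102597
  π_III·f_III = 0.24 × 0.0479092 = 0.0114982
  π_IV·f_IV = 0.22 × 5.43516e-17 = 1.19573e-17
Sum: 0.0242317 + 0.102597 + 0.0114982 + 1.19573e-17 = 0.138327
Responsibility of Population III: 0.0114982 / 0.138327 ≈ 0.083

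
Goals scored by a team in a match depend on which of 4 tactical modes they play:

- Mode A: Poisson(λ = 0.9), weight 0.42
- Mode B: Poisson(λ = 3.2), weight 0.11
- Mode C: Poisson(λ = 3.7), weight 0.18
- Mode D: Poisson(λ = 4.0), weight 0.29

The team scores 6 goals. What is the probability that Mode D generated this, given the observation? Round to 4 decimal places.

Posterior ∝ prior × likelihood, so P(k | x) ∝ P(Z=k) f_k(x); normalise over all components.
Component likelihoods at x = 6 goals:
  L_A = e^(−0.9)·0.9^6/6! = 0.000300094
  L_B = e^(−3.2)·3.2^6/6! = 0.060789
  L_C = e^(−3.7)·3.7^6/6! = 0.0881025
  L_D = e^(−4.0)·4.0^6/6! = 0.104196
Multiply by the mixture weights:
  P(Z=A)·L_A = 0.42 × 0.000300094 = 0.00012604
  P(Z=B)·L_B = 0.11 × 0.060789 = 0.00668679
  P(Z=C)·L_C = 0.18 × 0.0881025 = 0.0158585
  P(Z=D)·L_D = 0.29 × 0.104196 = 0.0302167
Denominator: 0.00012604 + 0.00668679 + 0.0158585 + 0.0302167 = 0.052888
So the posterior for Mode D is 0.0302167 / 0.052888 ≈ 0.5713.

0.5713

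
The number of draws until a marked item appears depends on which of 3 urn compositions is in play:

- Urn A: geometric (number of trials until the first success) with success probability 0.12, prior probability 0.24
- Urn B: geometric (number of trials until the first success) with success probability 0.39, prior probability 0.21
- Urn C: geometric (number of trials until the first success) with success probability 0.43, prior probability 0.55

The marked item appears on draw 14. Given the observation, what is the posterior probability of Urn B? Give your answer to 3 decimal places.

Apply Bayes' rule: the posterior for each component is proportional to its prior times its likelihood at x.
Geometric probabilities:
  f_A = 0.12·(1−0.12)^13 = 0.12·0.189791 = 0.0227749
  f_B = 0.39·(1−0.39)^13 = 0.39·0.00161915 = 0.00063147
  f_C = 0.43·(1−0.43)^13 = 0.43·0.00067046 = 0.000288298
Unnormalised posteriors:
  π_A·f_A = 0.24 × 0.0227749 = 0.00546597
  π_B·f_B = 0.21 × 0.00063147 = 0.000132609
  π_C·f_C = 0.55 × 0.000288298 = 0.000158564
Sum: 0.00546597 + 0.000132609 + 0.000158564 = 0.00575714
Responsibility of Urn B: 0.000132609 / 0.00575714 ≈ 0.023

0.023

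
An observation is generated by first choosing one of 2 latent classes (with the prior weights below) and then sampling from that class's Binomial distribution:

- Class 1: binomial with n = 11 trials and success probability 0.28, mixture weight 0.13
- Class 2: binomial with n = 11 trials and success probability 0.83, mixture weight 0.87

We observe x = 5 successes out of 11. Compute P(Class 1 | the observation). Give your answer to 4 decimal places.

By Bayes' theorem, P(k | x) = π_k f_k(x) / Σ_j π_j f_j(x).
Evaluate each component's likelihood at the observed value:
  f_1 = 0.110771
  f_2 = 0.00439264
Unnormalised posteriors:
  π_1·f_1 = 0.13 × 0.110771 = 0.0144003
  π_2·f_2 = 0.87 × 0.00439264 = 0.0038216
Marginal: 0.0144003 + 0.0038216 = 0.0182219
P(Class 1 | 5 successes out of 11) = 0.0144003 / 0.0182219 ≈ 0.7903

0.7903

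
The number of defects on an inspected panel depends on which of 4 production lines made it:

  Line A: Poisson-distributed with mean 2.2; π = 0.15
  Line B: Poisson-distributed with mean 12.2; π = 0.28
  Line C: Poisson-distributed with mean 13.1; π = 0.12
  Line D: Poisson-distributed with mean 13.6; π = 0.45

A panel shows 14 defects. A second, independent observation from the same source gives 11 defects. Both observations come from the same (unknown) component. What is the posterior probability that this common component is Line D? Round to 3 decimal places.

P(component k | x) = π_k·f_k(x) / marginal(x), where marginal(x) = Σ_j π_j·f_j(x).
Since both observations come from the same component, the likelihood for component k is f_k(x₁)·f_k(x₂).
  f_A = [7.9079e-08] × [1.62198e-05] = 1.28265e-12
  f_B = [0.0933763] × [0.112308] = 0.0104869
  f_C = [0.102833] × [0.0999012] = 0.0102731
  f_D = [0.105374] × [0.0914887] = 0.00964048
Multiply by the mixture weights:
  π_A·f_A = 0.15 × 1.28265e-12 = 1.92397e-13
  π_B·f_B = 0.28 × 0.0104869 = 0.00293633
  π_C·f_C = 0.12 × 0.0102731 = 0.00123278
  π_D·f_D = 0.45 × 0.00964048 = 0.00433822
Sum: 1.92397e-13 + 0.00293633 + 0.00123278 + 0.00433822 = 0.00850732
So the posterior for Line D is 0.00433822 / 0.00850732 ≈ 0.510.

0.510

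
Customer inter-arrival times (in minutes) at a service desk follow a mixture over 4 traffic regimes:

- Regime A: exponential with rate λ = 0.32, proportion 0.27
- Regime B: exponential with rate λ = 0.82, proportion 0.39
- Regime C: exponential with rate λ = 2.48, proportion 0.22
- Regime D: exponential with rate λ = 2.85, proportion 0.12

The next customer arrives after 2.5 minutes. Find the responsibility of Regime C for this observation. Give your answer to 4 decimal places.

The responsibility of component k is P(Z=k) f_k(x) divided by Σ_j P(Z=j) f_j(x).
Evaluate each component's likelihood at the observed value:
  p_A = 0.143785
  p_B = 0.105563
  p_C = 0.00503299
  p_D = 0.00229349
Unnormalised posteriors:
  P(Z=A)·p_A = 0.27 × 0.143785 = 0.038822
  P(Z=B)·p_B = 0.39 × 0.105563 = 0.0411694
  P(Z=C)·p_C = 0.22 × 0.00503299 = 0.00110726
  P(Z=D)·p_D = 0.12 × 0.00229349 = 0.000275219
Normaliser: 0.038822 + 0.0411694 + 0.00110726 + 0.000275219 = 0.0813739
P(Regime C | x) = 0.00110726 / 0.0813739 ≈ 0.0136

0.0136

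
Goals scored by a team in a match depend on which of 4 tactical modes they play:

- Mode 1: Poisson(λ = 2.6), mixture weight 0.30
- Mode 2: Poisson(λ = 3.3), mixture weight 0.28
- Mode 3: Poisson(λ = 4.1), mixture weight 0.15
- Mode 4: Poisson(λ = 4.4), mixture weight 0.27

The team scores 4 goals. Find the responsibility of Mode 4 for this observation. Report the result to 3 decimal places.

Posterior ∝ prior × likelihood, so P(k | x) ∝ P(Z=k) f_k(x); normalise over all components.
Poisson probabilities:
  p_1 = e^(−2.6)·2.6^4/4! = 0.141422
  p_2 = e^(−3.3)·3.3^4/4! = 0.182252
  p_3 = e^(−4.1)·4.1^4/4! = 0.195127
  p_4 = e^(−4.4)·4.4^4/4! = 0.191736
Unnormalised posteriors:
  P(Z=1)·p_1 = 0.30 × 0.141422 = 0.0424266
  P(Z=2)·p_2 = 0.28 × 0.182252 = 0.0510306
  P(Z=3)·p_3 = 0.15 × 0.195127 = 0.029269
  P(Z=4)·p_4 = 0.27 × 0.191736 = 0.0517687
Evidence: 0.0424266 + 0.0510306 + 0.029269 + 0.0517687 = 0.174495
P(Mode 4 | x) = 0.0517687 / 0.174495 ≈ 0.297

0.297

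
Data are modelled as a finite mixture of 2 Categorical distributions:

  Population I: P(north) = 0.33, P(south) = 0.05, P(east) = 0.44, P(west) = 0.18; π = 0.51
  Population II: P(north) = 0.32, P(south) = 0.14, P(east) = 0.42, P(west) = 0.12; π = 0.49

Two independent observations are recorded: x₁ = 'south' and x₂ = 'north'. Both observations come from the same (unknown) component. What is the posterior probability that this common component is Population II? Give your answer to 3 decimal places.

0.723

P(component k | x) = P(Z=k)·f_k(x) / marginal(x), where marginal(x) = Σ_j P(Z=j)·f_j(x).
Since both observations come from the same component, the likelihood for component k is f_k(x₁)·f_k(x₂).
  p_I = [P(south | comp) = 0.05] × [0.33] = 0.0165
  p_II = [P(south | comp) = 0.14] × [0.32] = 0.0448
Prior × likelihood for each component:
  P(Z=I)·p_I = 0.51 × 0.0165 = 0.008415
  P(Z=II)·p_II = 0.49 × 0.0448 = 0.021952
Denominator: 0.008415 + 0.021952 = 0.030367
So the posterior for Population II is 0.021952 / 0.030367 ≈ 0.723.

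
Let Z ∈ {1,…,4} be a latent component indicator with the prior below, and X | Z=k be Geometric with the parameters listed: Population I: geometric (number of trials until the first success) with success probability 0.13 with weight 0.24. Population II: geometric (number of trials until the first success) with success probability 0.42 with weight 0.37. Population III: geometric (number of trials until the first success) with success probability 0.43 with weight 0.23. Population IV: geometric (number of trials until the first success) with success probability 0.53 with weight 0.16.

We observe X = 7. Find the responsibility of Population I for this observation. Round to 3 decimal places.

By Bayes' theorem, P(k | x) = π_k f_k(x) / Σ_j π_j f_j(x).
Evaluate each component's likelihood at the observed value:
  L_I = 0.0563714
  L_II = 0.0159889
  L_III = 0.0147475
  L_IV = 0.00571298
Prior × likelihood for each component:
  π_I·L_I = 0.24 × 0.0563714 = 0.0135291
  π_II·L_II = 0.37 × 0.0159889 = 0.00591587
  π_III·L_III = 0.23 × 0.0147475 = 0.00339192
  π_IV·L_IV = 0.16 × 0.00571298 = 0.000914077
Evidence: 0.0135291 + 0.00591587 + 0.00339192 + 0.000914077 = 0.023751
So the posterior for Population I is 0.0135291 / 0.023751 ≈ 0.570.

0.570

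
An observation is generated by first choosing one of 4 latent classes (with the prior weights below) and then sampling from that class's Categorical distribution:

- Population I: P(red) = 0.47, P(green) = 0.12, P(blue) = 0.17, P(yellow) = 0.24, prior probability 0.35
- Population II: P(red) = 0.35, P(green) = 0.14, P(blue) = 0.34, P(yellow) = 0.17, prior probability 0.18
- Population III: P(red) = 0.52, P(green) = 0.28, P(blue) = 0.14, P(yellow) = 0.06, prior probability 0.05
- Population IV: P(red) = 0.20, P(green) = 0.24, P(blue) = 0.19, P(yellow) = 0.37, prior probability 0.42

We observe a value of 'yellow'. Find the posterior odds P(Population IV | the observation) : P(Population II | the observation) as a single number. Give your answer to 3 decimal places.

Since P(k|x) ∝ P(Z=k) f_k(x), the posterior odds are P(Z=i) f_i(x) / (P(Z=j) f_j(x)).
Component likelihoods at x = 'yellow':
  L_I = 0.24
  L_II = 0.17
  L_III = 0.06
  L_IV = 0.37
Posterior odds = (P(Z=IV)·L_IV) / (P(Z=II)·L_II) = (0.42·0.37) / (0.18·0.17) = 0.1554 / 0.0306 ≈ 5.078

5.078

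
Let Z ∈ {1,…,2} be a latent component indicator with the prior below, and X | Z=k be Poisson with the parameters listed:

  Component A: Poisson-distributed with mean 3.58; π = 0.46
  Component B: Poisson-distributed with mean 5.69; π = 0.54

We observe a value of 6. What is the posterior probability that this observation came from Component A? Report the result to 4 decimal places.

0.3036

Apply Bayes' rule: the posterior for each component is proportional to its prior times its likelihood at x.
Poisson probabilities:
  L_A = 0.0815063
  L_B = 0.159296
Prior × likelihood for each component:
  π_A·L_A = 0.46 × 0.0815063 = 0.0374929
  π_B·L_B = 0.54 × 0.159296 = 0.08602
Denominator: 0.0374929 + 0.08602 = 0.123513
So the posterior for Component A is 0.0374929 / 0.123513 ≈ 0.3036.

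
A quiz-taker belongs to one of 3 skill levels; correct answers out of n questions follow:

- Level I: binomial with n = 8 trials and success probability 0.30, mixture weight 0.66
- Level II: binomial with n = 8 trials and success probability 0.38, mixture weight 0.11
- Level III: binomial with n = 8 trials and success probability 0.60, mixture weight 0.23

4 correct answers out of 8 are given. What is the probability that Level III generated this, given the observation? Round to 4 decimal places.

P(component k | x) = w_k·f_k(x) / marginal(x), where marginal(x) = Σ_j w_j·f_j(x).
Evaluate each component's likelihood at the observed value:
  p_I = C(8,4)·0.30^4·0.70^4 = 70·0.0081·0.2401 = 0.136137
  p_II = C(8,4)·0.38^4·0.62^4 = 70·0.0208514·0.147763 = 0.215675
  p_III = C(8,4)·0.60^4·0.40^4 = 70·0.1296·0.0256 = 0.232243
Multiply by the mixture weights:
  w_I·p_I = 0.66 × 0.136137 = 0.0898502
  w_II·p_II = 0.11 × 0.215675 = 0.0237242
  w_III·p_III = 0.23 × 0.232243 = 0.0534159
Evidence: 0.0898502 + 0.0237242 + 0.0534159 = 0.16699
P(Level III | x) = 0.0534159 / 0.16699 ≈ 0.3199

0.3199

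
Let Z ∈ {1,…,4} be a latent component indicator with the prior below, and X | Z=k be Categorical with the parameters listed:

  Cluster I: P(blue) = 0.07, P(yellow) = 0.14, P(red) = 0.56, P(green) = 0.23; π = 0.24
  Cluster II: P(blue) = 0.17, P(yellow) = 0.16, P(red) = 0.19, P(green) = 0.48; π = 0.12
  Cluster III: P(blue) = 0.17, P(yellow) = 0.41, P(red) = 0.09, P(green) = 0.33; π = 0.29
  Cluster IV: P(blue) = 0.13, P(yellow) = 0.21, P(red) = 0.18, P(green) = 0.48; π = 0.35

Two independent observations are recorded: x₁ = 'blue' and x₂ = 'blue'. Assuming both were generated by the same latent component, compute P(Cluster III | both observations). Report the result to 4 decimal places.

0.4425

P(component k | x) = π_k·f_k(x) / marginal(x), where marginal(x) = Σ_j π_j·f_j(x).
Since both observations come from the same component, the likelihood for component k is f_k(x₁)·f_k(x₂).
  L_I = [P(blue | comp) = 0.07] × [0.07] = 0.0049
  L_II = [P(blue | comp) = 0.17] × [0.17] = 0.0289
  L_III = [P(blue | comp) = 0.17] × [0.17] = 0.0289
  L_IV = [P(blue | comp) = 0.13] × [0.13] = 0.0169
Unnormalised posteriors:
  π_I·L_I = 0.24 × 0.0049 = 0.001176
  π_II·L_II = 0.12 × 0.0289 = 0.003468
  π_III·L_III = 0.29 × 0.0289 = 0.008381
  π_IV·L_IV = 0.35 × 0.0169 = 0.005915
Evidence: 0.001176 + 0.003468 + 0.008381 + 0.005915 = 0.01894
So the posterior for Cluster III is 0.008381 / 0.01894 ≈ 0.4425.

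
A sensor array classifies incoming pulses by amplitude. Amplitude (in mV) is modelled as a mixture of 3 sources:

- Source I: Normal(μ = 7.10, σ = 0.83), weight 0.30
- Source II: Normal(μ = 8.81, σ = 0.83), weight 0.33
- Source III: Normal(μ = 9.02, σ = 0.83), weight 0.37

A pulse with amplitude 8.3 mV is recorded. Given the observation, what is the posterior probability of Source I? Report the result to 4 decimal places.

Posterior ∝ prior × likelihood, so P(k | x) ∝ π_k f_k(x); normalise over all components.
Evaluate each component's likelihood at the observed value:
  L_I = (1/(0.83·√(2π)))·exp(−(8.3−7.10)²/(2·0.83²)) = 0.480653·exp(-1.04514) = 0.169017
  L_II = (1/(0.83·√(2π)))·exp(−(8.3−8.81)²/(2·0.83²)) = 0.480653·exp(-0.18878) = 0.397966
  L_III = (1/(0.83·√(2π)))·exp(−(8.3−9.02)²/(2·0.83²)) = 0.480653·exp(-0.37625) = 0.329935
Unnormalised posteriors:
  π_I·L_I = 0.30 × 0.169017 = 0.0507052
  π_II·L_II = 0.33 × 0.397966 = 0.131329
  π_III·L_III = 0.37 × 0.329935 = 0.122076
Normaliser: 0.0507052 + 0.131329 + 0.122076 = 0.30411
P(Source I | data) = 0.0507052 / 0.30411 ≈ 0.1667

0.1667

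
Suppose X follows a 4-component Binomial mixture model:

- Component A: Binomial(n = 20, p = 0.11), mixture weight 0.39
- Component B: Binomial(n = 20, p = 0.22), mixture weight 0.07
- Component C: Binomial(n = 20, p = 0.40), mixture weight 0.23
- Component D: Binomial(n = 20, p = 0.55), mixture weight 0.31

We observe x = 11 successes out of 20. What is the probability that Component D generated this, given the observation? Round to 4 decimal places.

By Bayes' theorem, P(k | x) = P(Z=k) f_k(x) / Σ_j P(Z=j) f_j(x).
Component likelihoods at x = 11 successes out of 20:
  p_A = 1.67894e-06
  p_B = 0.00104883
  p_C = 0.0709949
  p_D = 0.177055
Multiply by the mixture weights:
  P(Z=A)·p_A = 0.39 × 1.67894e-06 = 6.54787e-07
  P(Z=B)·p_B = 0.07 × 0.00104883 = 7.34184e-05
  P(Z=C)·p_C = 0.23 × 0.0709949 = 0.0163288
  P(Z=D)·p_D = 0.31 × 0.177055 = 0.054887
Denominator: 6.54787e-07 + 7.34184e-05 + 0.0163288 + 0.054887 = 0.0712899
Responsibility of Component D: 0.054887 / 0.0712899 ≈ 0.7699

0.7699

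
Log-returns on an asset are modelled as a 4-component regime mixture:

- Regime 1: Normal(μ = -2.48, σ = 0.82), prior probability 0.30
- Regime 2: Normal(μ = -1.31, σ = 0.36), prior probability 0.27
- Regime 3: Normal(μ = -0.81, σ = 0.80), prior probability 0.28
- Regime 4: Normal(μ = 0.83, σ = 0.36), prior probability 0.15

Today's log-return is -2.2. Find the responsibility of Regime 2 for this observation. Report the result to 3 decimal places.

The responsibility of component k is P(Z=k) f_k(x) divided by Σ_j P(Z=j) f_j(x).
Evaluate each component's likelihood at the observed value:
  L_1 = (1/(0.82·√(2π)))·exp(−(-2.2−-2.48)²/(2·0.82²)) = 0.486515·exp(-0.05830) = 0.458963
  L_2 = (1/(0.36·√(2π)))·exp(−(-2.2−-1.31)²/(2·0.36²)) = 1.108173·exp(-3.05594) = 0.052171
  L_3 = (1/(0.80·√(2π)))·exp(−(-2.2−-0.81)²/(2·0.80²)) = 0.498678·exp(-1.50945) = 0.110223
  L_4 = (1/(0.36·√(2π)))·exp(−(-2.2−0.83)²/(2·0.36²)) = 1.108173·exp(-35.42014) = 4.59025e-16
Multiply by the mixture weights:
  P(Z=1)·L_1 = 0.30 × 0.458963 = 0.137689
  P(Z=2)·L_2 = 0.27 × 0.052171 = 0.0140862
  P(Z=3)·L_3 = 0.28 × 0.110223 = 0.0308625
  P(Z=4)·L_4 = 0.15 × 4.59025e-16 = 6.88538e-17
Marginal: 0.137689 + 0.0140862 + 0.0308625 + 6.88538e-17 = 0.182637
Responsibility of Regime 2: 0.0140862 / 0.182637 ≈ 0.077

0.077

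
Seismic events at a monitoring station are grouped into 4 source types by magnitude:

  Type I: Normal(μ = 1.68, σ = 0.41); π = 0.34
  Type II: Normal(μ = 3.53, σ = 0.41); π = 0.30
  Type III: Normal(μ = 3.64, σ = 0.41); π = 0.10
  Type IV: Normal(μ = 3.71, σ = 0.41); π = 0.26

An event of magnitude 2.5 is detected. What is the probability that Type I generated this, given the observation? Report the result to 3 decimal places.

0.716

The responsibility of component k is π_k f_k(x) divided by Σ_j π_j f_j(x).
Evaluate each component's likelihood at the observed value:
  f_I = (1/(0.41·√(2π)))·exp(−(2.5−1.68)²/(2·0.41²)) = 0.973030·exp(-2.00000) = 0.131685
  f_II = (1/(0.41·√(2π)))·exp(−(2.5−3.53)²/(2·0.41²)) = 0.973030·exp(-3.15556) = 0.0414651
  f_III = (1/(0.41·√(2π)))·exp(−(2.5−3.64)²/(2·0.41²)) = 0.973030·exp(-3.86556) = 0.0203862
  f_IV = (1/(0.41·√(2π)))·exp(−(2.5−3.71)²/(2·0.41²)) = 0.973030·exp(-4.35485) = 0.012498
Unnormalised posteriors:
  π_I·f_I = 0.34 × 0.131685 = 0.044773
  π_II·f_II = 0.30 × 0.0414651 = 0.0124395
  π_III·f_III = 0.10 × 0.0203862 = 0.00203862
  π_IV·f_IV = 0.26 × 0.012498 = 0.00324947
Normaliser: 0.044773 + 0.0124395 + 0.00203862 + 0.00324947 = 0.0625006
Responsibility of Type I: 0.044773 / 0.0625006 ≈ 0.716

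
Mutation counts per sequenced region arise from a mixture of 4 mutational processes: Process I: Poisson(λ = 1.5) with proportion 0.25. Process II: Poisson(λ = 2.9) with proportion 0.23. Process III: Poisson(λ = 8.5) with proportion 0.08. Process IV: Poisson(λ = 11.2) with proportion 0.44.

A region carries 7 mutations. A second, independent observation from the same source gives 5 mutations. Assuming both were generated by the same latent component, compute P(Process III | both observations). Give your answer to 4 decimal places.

By Bayes' theorem, P(k | x) = π_k f_k(x) / Σ_j π_j f_j(x).
Since both observations come from the same component, the likelihood for component k is f_k(x₁)·f_k(x₂).
  p_I = [e^(−1.5)·1.5^7/7! = 0.000756426] × [0.01412] = 1.06807e-05
  p_II = [e^(−2.9)·2.9^7/7! = 0.0188322] × [0.0940491] = 0.00177115
  p_III = [e^(−8.5)·8.5^7/7! = 0.129419] × [0.0752333] = 0.00973664
  p_IV = [e^(−11.2)·11.2^7/7! = 0.0599788] × [0.0200822] = 0.0012045
Unnormalised posteriors:
  π_I·p_I = 0.25 × 1.06807e-05 = 2.67018e-06
  π_II·p_II = 0.23 × 0.00177115 = 0.000407365
  π_III·p_III = 0.08 × 0.00973664 = 0.000778931
  π_IV·p_IV = 0.44 × 0.0012045 = 0.000529982
Marginal: 2.67018e-06 + 0.000407365 + 0.000778931 + 0.000529982 = 0.00171895
P(Process III | x) = 0.000778931 / 0.00171895 ≈ 0.4531

0.4531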